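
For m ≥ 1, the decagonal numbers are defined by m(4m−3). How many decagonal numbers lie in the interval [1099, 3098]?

The n-th decagonal number is n(4n−3).
Smallest index with value ≥ 1099: n = 17 (giving 1105).
Largest index with value ≤ 3098: n = 28 (giving 3052).
Indices 17 through 28: 12 terms.

12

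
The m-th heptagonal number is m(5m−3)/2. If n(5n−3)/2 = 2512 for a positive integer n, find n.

32

Set n(5n−3)/2 = 2512, giving 5n² − 3n − 5024 = 0.
The discriminant is 9 + 40·2512 = 100489, and √100489 = 317.
So n = (3 + 317) / 10 = 320/10 = 32.
Check: 32·(5·32 − 3)/2 = 2512. ✓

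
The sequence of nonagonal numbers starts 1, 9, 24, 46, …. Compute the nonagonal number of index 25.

2125

25·(7·25 − 5)/2 = 25·170/2 = 25·85 = 2125.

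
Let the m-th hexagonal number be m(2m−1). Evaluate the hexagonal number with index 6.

6·(2·6 − 1) = 6·11 = 66.

66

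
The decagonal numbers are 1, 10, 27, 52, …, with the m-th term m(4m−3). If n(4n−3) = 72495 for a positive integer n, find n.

Set n(4n−3) = 72495, giving 4n² − 3n − 72495 = 0.
The discriminant is 9 + 16·72495 = 1159929, and √1159929 = 1077.
So n = (3 + 1077) / 8 = 1080/8 = 135.

135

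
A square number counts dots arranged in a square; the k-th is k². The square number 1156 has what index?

34

We need n² = 1156, so n = √1156 = 34.
Check: 34² = 1156. ✓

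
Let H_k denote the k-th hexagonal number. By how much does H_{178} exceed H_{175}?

2115

178·(2·178 − 1) = 63190 and 175·(2·175 − 1) = 61075.
Difference: 63190 − 61075 = 2115.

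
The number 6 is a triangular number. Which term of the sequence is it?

3

Set n(n+1)/2 = 6, giving n² + n − 12 = 0.
The discriminant is 1 + 8·6 = 49, and √49 = 7.
So n = (-1 + 7) / 2 = 6/2 = 3.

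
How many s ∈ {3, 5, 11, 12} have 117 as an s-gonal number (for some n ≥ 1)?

1

s = 3: P(3, 14) = 105 and P(3, 15) = 120; 117 is not s-gonal.
s = 5: P(5, 9) = 117. ✓
s = 11: P(11, 5) = 95 and P(11, 6) = 141; 117 is not s-gonal.
s = 12: P(12, 5) = 105 and P(12, 6) = 156; 117 is not s-gonal.
Hits: s ∈ {5} → 1.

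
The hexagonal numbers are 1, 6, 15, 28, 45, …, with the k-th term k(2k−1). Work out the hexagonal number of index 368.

368·(2·368 − 1) = 368·735 = 270480.

270480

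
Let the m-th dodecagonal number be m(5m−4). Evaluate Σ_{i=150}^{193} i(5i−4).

Σ i(5i−4) = 5Σi² − 4Σi over i = 150..193.
Σi = 18721 − 11175 = 7546 and Σi² = 2415009 − 1113775 = 1301234.
5·1301234 − 4·7546 = 6475986.

6475986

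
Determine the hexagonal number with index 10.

190

10·(2·10 − 1) = 10·19 = 190.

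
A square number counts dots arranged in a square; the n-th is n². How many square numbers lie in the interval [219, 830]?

14

The n-th square number is n².
Smallest index with value ≥ 219: n = 15 (giving 225).
Largest index with value ≤ 830: n = 28 (giving 784).
Indices 15 through 28: 14 terms.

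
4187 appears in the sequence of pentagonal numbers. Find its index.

53

Set n(3n−1)/2 = 4187, giving 3n² − n − 8374 = 0.
So n = (1 + 317) / 6 = 318/6 = 53.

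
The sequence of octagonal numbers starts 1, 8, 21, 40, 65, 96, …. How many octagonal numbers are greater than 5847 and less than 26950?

51

The n-th octagonal number is n(3n−2).
Smallest index with value > 5847: n = 45 (giving 5985).
Largest index with value < 26950: n = 95 (giving 26885).
Indices 45 through 95: 51 terms.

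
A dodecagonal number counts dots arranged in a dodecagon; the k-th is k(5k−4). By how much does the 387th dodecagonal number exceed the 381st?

387·(5·387 − 4) = 747297 and 381·(5·381 − 4) = 724281.
Difference: 747297 − 724281 = 23016.

23016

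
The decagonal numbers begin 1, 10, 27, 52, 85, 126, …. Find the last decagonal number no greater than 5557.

Solve n(4n−3) ≤ 5557 for integer n.
n = 37 gives 5365 ≤ 5557, while n = 38 gives 5662 > 5557; so the answer is 5365.

5365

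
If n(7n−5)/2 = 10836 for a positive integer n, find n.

Set n(7n−5)/2 = 10836, giving 7n² − 5n − 21672 = 0.
The discriminant is 25 + 56·10836 = 606841, and √606841 = 779.
So n = (5 + 779) / 14 = 784/14 = 56.

56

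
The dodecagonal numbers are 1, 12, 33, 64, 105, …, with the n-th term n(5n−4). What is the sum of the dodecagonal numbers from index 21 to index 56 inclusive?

280686

Σ i(5i−4) = 5Σi² − 4Σi over i = 21..56.
Σi = 1596 − 210 = 1386 and Σi² = 60116 − 2870 = 57246.
5·57246 − 4·1386 = 280686.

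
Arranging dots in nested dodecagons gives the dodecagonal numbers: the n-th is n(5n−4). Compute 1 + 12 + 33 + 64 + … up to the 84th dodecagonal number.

991270

Σ i(5i−4) = 5Σi² − 4Σi over i = 1..84.
Σi = 3570 and Σi² = 201110.
5·201110 − 4·3570 = 991270.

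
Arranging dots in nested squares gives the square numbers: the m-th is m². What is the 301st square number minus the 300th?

601

n² − (n−1)² = 2n − 1, so 301² − 300² = 2·301 − 1 = 601.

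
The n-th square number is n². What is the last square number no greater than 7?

4

Solve n² ≤ 7 for integer n.
n = 2 gives 4 ≤ 7, while n = 3 gives 9 > 7; so the answer is 4.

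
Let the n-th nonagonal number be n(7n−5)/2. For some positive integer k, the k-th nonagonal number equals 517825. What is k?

385

Set n(7n−5)/2 = 517825, giving 7n² − 5n − 1035650 = 0.
So n = (5 + 5385) / 14 = 5390/14 = 385.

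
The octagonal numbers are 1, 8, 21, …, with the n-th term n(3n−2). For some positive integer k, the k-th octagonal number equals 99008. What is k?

182

Set n(3n−2) = 99008, giving 3n² − 2n − 99008 = 0.
The discriminant is 4 + 12·99008 = 1188100, and √1188100 = 1090.
So n = (2 + 1090) / 6 = 1092/6 = 182.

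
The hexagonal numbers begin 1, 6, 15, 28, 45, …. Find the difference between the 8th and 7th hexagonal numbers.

29

Consecutive hexagonal numbers differ by 4n − 3: here 4·8 − 3 = 29.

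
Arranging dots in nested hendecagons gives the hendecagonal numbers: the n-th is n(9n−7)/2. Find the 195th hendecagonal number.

The 195th hendecagonal number is n(9n−7)/2 with n = 195.
195·(9·195 − 7)/2 = 195·1748/2 = 195·874 = 170430.

170430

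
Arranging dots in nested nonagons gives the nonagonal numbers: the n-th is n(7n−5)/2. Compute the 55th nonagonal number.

10450

The 55th nonagonal number is n(7n−5)/2 with n = 55.
55·(7·55 − 5)/2 = 55·380/2 = 55·190 = 10450.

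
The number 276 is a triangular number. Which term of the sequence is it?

Set n(n+1)/2 = 276, giving n² + n − 552 = 0.
The discriminant is 1 + 8·276 = 2209, and √2209 = 47.
So n = (-1 + 47) / 2 = 46/2 = 23.

23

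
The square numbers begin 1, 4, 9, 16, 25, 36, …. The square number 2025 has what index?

We need n² = 2025, so n = √2025 = 45.

45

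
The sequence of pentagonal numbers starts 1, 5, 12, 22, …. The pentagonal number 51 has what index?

6

Set n(3n−1)/2 = 51, giving 3n² − n − 102 = 0.
The discriminant is 1 + 24·51 = 1225, and √1225 = 35.
So n = (1 + 35) / 6 = 36/6 = 6.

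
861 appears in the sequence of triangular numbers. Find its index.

41

Set n(n+1)/2 = 861, giving n² + n − 1722 = 0.
The discriminant is 1 + 8·861 = 6889, and √6889 = 83.
So n = (-1 + 83) / 2 = 82/2 = 41.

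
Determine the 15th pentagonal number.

The 15th pentagonal number is n(3n−1)/2 with n = 15.
15·(3·15 − 1)/2 = 15·44/2 = 15·22 = 330.

330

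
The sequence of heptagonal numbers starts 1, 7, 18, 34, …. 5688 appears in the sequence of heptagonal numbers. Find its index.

Set n(5n−3)/2 = 5688, giving 5n² − 3n − 11376 = 0.
So n = (3 + 477) / 10 = 480/10 = 48.
Check: 48·(5·48 − 3)/2 = 5688. ✓

48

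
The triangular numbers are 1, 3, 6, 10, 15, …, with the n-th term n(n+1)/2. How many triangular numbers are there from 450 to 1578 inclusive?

The n-th triangular number is n(n+1)/2.
Smallest index with value ≥ 450: n = 30 (giving 465).
Largest index with value ≤ 1578: n = 55 (giving 1540).
Indices 30 through 55: 26 terms.

26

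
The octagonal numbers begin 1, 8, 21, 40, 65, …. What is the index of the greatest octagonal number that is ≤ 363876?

Solve n(3n−2) ≤ 363876 for integer n.
n = 348 gives 362616 ≤ 363876, while n = 349 gives 364705 > 363876; so the answer is index 348.

348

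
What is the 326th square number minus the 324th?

326² = 106276 and 324² = 104976.
Difference: 106276 − 104976 = 1300.

1300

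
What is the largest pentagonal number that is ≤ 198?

176

Solve n(3n−1)/2 ≤ 198 for integer n.
n = 11 gives 176 ≤ 198, while n = 12 gives 210 > 198; so the answer is 176.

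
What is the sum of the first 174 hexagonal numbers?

Σ i(2i−1) = 2Σi² − Σi over i = 1..174.
Σi = 15225 and Σi² = 1771175.
2·1771175 − 1·15225 = 3527125.

3527125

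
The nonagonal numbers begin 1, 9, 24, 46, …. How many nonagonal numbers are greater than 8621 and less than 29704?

The n-th nonagonal number is n(7n−5)/2.
Smallest index with value > 8621: n = 50 (giving 8625).
Largest index with value < 29704: n = 92 (giving 29394).
Indices 50 through 92: 43 terms.

43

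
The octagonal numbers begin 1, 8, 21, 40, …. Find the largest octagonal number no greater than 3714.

3605

Solve n(3n−2) ≤ 3714 for integer n.
n = 35 gives 3605 ≤ 3714, while n = 36 gives 3816 > 3714; so the answer is 3605.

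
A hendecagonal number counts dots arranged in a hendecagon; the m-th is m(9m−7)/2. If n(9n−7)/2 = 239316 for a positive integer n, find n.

231

Set n(9n−7)/2 = 239316, giving 9n² − 7n − 478632 = 0.
The discriminant is 49 + 72·239316 = 17230801, and √17230801 = 4151.
So n = (7 + 4151) / 18 = 4158/18 = 231.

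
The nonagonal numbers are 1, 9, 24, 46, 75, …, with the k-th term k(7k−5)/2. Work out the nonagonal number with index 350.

427875

The 350th nonagonal number is n(7n−5)/2 with n = 350.
350·(7·350 − 5)/2 = 350·2445/2 = 427875.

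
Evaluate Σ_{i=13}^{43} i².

Σ_{i=13}^{43} i² = 27434 − 650 = 26784.

26784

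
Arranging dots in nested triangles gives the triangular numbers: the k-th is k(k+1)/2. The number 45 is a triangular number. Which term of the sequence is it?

Set n(n+1)/2 = 45, giving n² + n − 90 = 0.
So n = (-1 + 19) / 2 = 18/2 = 9.

9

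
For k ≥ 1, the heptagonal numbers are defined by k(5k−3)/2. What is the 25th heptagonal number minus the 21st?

25·(5·25 − 3)/2 = 1525 and 21·(5·21 − 3)/2 = 1071.
Difference: 1525 − 1071 = 454.

454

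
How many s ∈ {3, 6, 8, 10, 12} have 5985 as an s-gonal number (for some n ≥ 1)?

s = 3: P(3, 108) = 5886 and P(3, 109) = 5995; 5985 is not s-gonal.
s = 6: P(6, 54) = 5778 and P(6, 55) = 5995; 5985 is not s-gonal.
s = 8: P(8, 45) = 5985. ✓
s = 10: P(10, 39) = 5967 and P(10, 40) = 6280; 5985 is not s-gonal.
s = 12: P(12, 35) = 5985. ✓
Hits: s ∈ {8, 12} → 2.

2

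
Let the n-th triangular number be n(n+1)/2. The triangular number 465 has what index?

30

Set n(n+1)/2 = 465, giving n² + n − 930 = 0.
The discriminant is 1 + 8·465 = 3721, and √3721 = 61.
So n = (-1 + 61) / 2 = 60/2 = 30.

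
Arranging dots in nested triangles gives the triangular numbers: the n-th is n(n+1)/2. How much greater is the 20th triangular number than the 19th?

20

Consecutive triangular numbers differ by n: T_{20} − T_{19} = 20.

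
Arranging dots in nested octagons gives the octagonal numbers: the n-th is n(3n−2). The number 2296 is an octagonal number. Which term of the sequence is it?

Set n(3n−2) = 2296, giving 3n² − 2n − 2296 = 0.
So n = (2 + 166) / 6 = 168/6 = 28.

28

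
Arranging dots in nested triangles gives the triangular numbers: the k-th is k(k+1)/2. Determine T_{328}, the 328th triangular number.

53956

The 328th triangular number is n(n+1)/2 with n = 328.
328·329/2 = 107912/2 = 53956.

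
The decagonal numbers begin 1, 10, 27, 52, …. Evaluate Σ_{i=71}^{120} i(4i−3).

1851375

Σ i(4i−3) = 4Σi² − 3Σi over i = 71..120.
Σi = 7260 − 2485 = 4775 and Σi² = 583220 − 116795 = 466425.
4·466425 − 3·4775 = 1851375.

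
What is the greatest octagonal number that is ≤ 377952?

Solve n(3n−2) ≤ 377952 for integer n.
n = 355 gives 377365 ≤ 377952, while n = 356 gives 379496 > 377952; so the answer is 377365.

377365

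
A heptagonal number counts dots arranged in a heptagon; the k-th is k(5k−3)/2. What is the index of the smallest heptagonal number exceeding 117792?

Solve n(5n−3)/2 > 117792 for integer n.
The largest n with value ≤ 117792 is 217 (since 117397 ≤ 117792 < 118483), so the first above is n = 218, value 118483.

218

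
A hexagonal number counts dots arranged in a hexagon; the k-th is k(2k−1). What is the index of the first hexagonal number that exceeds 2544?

Solve n(2n−1) > 2544 for integer n.
The largest n with value ≤ 2544 is 35 (since 2415 ≤ 2544 < 2556), so the first above is n = 36, value 2556.

36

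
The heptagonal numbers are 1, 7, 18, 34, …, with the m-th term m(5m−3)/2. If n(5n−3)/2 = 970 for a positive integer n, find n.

Set n(5n−3)/2 = 970, giving 5n² − 3n − 1940 = 0.
So n = (3 + 197) / 10 = 200/10 = 20.

20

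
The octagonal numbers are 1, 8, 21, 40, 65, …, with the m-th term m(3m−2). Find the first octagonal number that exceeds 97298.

97921

Solve n(3n−2) > 97298 for integer n.
The largest n with value ≤ 97298 is 180 (since 96840 ≤ 97298 < 97921), so the first above is n = 181, value 97921.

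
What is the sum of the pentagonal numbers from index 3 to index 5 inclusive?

Σ i(3i−1)/2 = (3Σi² − Σi) / 2 over i = 3..5.
Σi = 15 − 3 = 12 and Σi² = 55 − 5 = 50.
(3·50 − 1·12) / 2 = 138/2 = 69.

69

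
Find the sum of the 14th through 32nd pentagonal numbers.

15713

Σ i(3i−1)/2 = (3Σi² − Σi) / 2 over i = 14..32.
Σi = 528 − 91 = 437 and Σi² = 11440 − 819 = 10621.
(3·10621 − 1·437) / 2 = 31426/2 = 15713.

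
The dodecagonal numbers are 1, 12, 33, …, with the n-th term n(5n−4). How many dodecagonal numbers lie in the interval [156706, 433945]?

The n-th dodecagonal number is n(5n−4).
Smallest index with value ≥ 156706: n = 178 (giving 157708).
Largest index with value ≤ 433945: n = 295 (giving 433945).
Indices 178 through 295: 118 terms.

118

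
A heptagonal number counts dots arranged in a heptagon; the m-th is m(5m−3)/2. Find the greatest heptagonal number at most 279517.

Solve n(5n−3)/2 ≤ 279517 for integer n.
n = 334 gives 278389 ≤ 279517, while n = 335 gives 280060 > 279517; so the answer is 278389.

278389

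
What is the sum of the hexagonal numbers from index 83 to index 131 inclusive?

Σ i(2i−1) = 2Σi² − Σi over i = 83..131.
Σi = 8646 − 3403 = 5243 and Σi² = 757966 − 187165 = 570801.
2·570801 − 1·5243 = 1136359.

1136359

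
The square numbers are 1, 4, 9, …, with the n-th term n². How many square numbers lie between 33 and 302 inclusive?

12

The n-th square number is n².
Smallest index with value ≥ 33: n = 6 (giving 36).
Largest index with value ≤ 302: n = 17 (giving 289).
Indices 6 through 17: 12 terms.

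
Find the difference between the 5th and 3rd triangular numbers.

5·6/2 = 15 and 3·4/2 = 6.
Difference: 15 − 6 = 9.

9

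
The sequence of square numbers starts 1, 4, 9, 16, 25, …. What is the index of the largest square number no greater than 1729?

Solve n² ≤ 1729 for integer n.
n = 41 gives 1681 ≤ 1729, while n = 42 gives 1764 > 1729; so the answer is index 41.

41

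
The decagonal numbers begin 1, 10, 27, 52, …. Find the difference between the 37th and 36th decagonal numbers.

Consecutive decagonal numbers differ by 8n − 7: here 8·37 − 7 = 289.

289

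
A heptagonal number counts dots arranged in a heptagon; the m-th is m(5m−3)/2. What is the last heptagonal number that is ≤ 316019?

Solve n(5n−3)/2 ≤ 316019 for integer n.
n = 355 gives 314530 ≤ 316019, while n = 356 gives 316306 > 316019; so the answer is 314530.

314530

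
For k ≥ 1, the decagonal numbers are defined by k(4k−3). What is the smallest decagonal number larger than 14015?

14220

Solve n(4n−3) > 14015 for integer n.
The largest n with value ≤ 14015 is 59 (since 13747 ≤ 14015 < 14220), so the first above is n = 60, value 14220.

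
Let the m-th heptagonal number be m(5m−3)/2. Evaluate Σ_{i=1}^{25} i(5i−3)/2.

13325

Σ i(5i−3)/2 = (5Σi² − 3Σi) / 2 over i = 1..25.
Σi = 325 and Σi² = 5525.
(5·5525 − 3·325) / 2 = 26650/2 = 13325.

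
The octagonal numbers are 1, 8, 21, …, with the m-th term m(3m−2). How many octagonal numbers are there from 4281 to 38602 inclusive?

75

The n-th octagonal number is n(3n−2).
Smallest index with value ≥ 4281: n = 39 (giving 4485).
Largest index with value ≤ 38602: n = 113 (giving 38081).
Indices 39 through 113: 75 terms.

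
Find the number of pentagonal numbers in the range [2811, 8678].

The n-th pentagonal number is n(3n−1)/2.
Smallest index with value ≥ 2811: n = 44 (giving 2882).
Largest index with value ≤ 8678: n = 76 (giving 8626).
Indices 44 through 76: 33 terms.

33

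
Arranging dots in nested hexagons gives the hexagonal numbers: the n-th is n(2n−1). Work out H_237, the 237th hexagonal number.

237·(2·237 − 1) = 237·473 = 112101.

112101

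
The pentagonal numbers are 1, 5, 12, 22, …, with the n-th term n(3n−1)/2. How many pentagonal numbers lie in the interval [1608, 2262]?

7

The n-th pentagonal number is n(3n−1)/2.
Smallest index with value ≥ 1608: n = 33 (giving 1617).
Largest index with value ≤ 2262: n = 39 (giving 2262).
Indices 33 through 39: 7 terms.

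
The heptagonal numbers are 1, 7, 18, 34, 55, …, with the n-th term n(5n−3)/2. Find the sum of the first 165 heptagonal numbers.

Σ i(5i−3)/2 = (5Σi² − 3Σi) / 2 over i = 1..165.
Σi = 13695 and Σi² = 1511015.
(5·1511015 − 3·13695) / 2 = 7513990/2 = 3756995.

3756995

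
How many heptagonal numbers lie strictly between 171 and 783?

The n-th heptagonal number is n(5n−3)/2.
Smallest index with value > 171: n = 9 (giving 189).
Largest index with value < 783: n = 17 (giving 697).
Indices 9 through 17: 9 terms.

9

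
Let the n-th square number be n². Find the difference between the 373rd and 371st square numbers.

373² = 139129 and 371² = 137641.
Difference: 139129 − 137641 = 1488.

1488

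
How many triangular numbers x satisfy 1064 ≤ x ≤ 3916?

43

The n-th triangular number is n(n+1)/2.
Smallest index with value ≥ 1064: n = 46 (giving 1081).
Largest index with value ≤ 3916: n = 88 (giving 3916).
Indices 46 through 88: 43 terms.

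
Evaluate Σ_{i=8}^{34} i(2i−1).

26523

Σ i(2i−1) = 2Σi² − Σi over i = 8..34.
Σi = 595 − 28 = 567 and Σi² = 13685 − 140 = 13545.
2·13545 − 1·567 = 26523.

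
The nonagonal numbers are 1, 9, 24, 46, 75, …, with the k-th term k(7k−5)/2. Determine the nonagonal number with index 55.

10450

55·(7·55 − 5)/2 = 55·380/2 = 55·190 = 10450.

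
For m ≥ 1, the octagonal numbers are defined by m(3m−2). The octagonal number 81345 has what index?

Set n(3n−2) = 81345, giving 3n² − 2n − 81345 = 0.
The discriminant is 4 + 12·81345 = 976144, and √976144 = 988.
So n = (2 + 988) / 6 = 990/6 = 165.
Check: 165·(3·165 − 2) = 81345. ✓

165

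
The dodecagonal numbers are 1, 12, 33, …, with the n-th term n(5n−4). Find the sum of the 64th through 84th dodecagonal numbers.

572614

Σ i(5i−4) = 5Σi² − 4Σi over i = 64..84.
Σi = 3570 − 2016 = 1554 and Σi² = 201110 − 85344 = 115766.
5·115766 − 4·1554 = 572614.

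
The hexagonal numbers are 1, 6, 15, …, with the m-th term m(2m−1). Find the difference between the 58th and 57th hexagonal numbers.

Consecutive hexagonal numbers differ by 4n − 3: here 4·58 − 3 = 229.

229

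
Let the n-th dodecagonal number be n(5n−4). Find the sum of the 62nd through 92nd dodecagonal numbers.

Σ i(5i−4) = 5Σi² − 4Σi over i = 62..92.
Σi = 4278 − 1891 = 2387 and Σi² = 263810 − 77531 = 186279.
5·186279 − 4·2387 = 921847.

921847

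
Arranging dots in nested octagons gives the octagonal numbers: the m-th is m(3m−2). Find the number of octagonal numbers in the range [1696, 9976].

The n-th octagonal number is n(3n−2).
Smallest index with value ≥ 1696: n = 25 (giving 1825).
Largest index with value ≤ 9976: n = 58 (giving 9976).
Indices 25 through 58: 34 terms.

34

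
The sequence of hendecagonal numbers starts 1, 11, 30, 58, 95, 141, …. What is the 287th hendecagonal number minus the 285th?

287·(9·287 − 7)/2 = 369656 and 285·(9·285 − 7)/2 = 364515.
Difference: 369656 − 364515 = 5141.

5141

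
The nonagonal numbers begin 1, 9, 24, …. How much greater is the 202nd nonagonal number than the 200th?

202·(7·202 − 5)/2 = 142309 and 200·(7·200 − 5)/2 = 139500.
Difference: 142309 − 139500 = 2809.

2809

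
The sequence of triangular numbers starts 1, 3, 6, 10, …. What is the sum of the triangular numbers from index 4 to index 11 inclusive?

Σ i(i+1)/2 = (Σi² + Σi) / 2 over i = 4..11.
Σi = 66 − 6 = 60 and Σi² = 506 − 14 = 492.
(1·492 + 1·60) / 2 = 552/2 = 276.

276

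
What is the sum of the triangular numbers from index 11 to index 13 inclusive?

Σ i(i+1)/2 = (Σi² + Σi) / 2 over i = 11..13.
Σi = 91 − 55 = 36 and Σi² = 819 − 385 = 434.
(1·434 + 1·36) / 2 = 470/2 = 235.

235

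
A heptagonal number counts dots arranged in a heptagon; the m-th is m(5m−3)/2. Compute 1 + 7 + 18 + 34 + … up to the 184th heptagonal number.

Σ i(5i−3)/2 = (5Σi² − 3Σi) / 2 over i = 1..184.
Σi = 17020 and Σi² = 2093460.
(5·2093460 − 3·17020) / 2 = 10416240/2 = 5208120.

5208120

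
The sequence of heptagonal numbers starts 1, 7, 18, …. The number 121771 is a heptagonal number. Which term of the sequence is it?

221

Set n(5n−3)/2 = 121771, giving 5n² − 3n − 243542 = 0.
The discriminant is 9 + 40·121771 = 4870849, and √4870849 = 2207.
So n = (3 + 2207) / 10 = 2210/10 = 221.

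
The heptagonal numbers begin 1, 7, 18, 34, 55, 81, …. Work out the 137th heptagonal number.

46717

The 137th heptagonal number is n(5n−3)/2 with n = 137.
137·(5·137 − 3)/2 = 137·682/2 = 137·341 = 46717.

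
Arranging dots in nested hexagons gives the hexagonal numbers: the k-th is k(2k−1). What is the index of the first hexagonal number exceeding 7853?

Solve n(2n−1) > 7853 for integer n.
The largest n with value ≤ 7853 is 62 (since 7626 ≤ 7853 < 7875), so the first above is n = 63, value 7875.

63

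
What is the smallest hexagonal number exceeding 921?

946

Solve n(2n−1) > 921 for integer n.
The largest n with value ≤ 921 is 21 (since 861 ≤ 921 < 946), so the first above is n = 22, value 946.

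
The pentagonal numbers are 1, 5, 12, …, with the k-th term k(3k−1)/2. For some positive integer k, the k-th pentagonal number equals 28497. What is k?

138

Set n(3n−1)/2 = 28497, giving 3n² − n − 56994 = 0.
The discriminant is 1 + 24·28497 = 683929, and √683929 = 827.
So n = (1 + 827) / 6 = 828/6 = 138.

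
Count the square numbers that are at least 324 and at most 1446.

The n-th square number is n².
Smallest index with value ≥ 324: n = 18 (giving 324).
Largest index with value ≤ 1446: n = 38 (giving 1444).
Indices 18 through 38: 21 terms.

21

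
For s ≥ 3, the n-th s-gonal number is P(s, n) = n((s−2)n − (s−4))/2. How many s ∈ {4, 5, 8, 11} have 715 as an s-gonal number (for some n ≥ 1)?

2

s = 4: P(4, 26) = 676 and P(4, 27) = 729; 715 is not s-gonal.
s = 5: P(5, 22) = 715. ✓
s = 8: P(8, 15) = 645 and P(8, 16) = 736; 715 is not s-gonal.
s = 11: P(11, 13) = 715. ✓
Hits: s ∈ {5, 11} → 2.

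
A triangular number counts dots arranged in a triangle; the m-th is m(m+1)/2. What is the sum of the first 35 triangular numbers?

7770

Σ i(i+1)/2 = (Σi² + Σi) / 2 over i = 1..35.
Σi = 630 and Σi² = 14910.
(1·14910 + 1·630) / 2 = 15540/2 = 7770.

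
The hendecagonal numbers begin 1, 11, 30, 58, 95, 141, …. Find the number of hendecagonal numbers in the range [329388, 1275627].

262

The n-th hendecagonal number is n(9n−7)/2.
Smallest index with value ≥ 329388: n = 271 (giving 329536).
Largest index with value ≤ 1275627: n = 532 (giving 1271746).
Indices 271 through 532: 262 terms.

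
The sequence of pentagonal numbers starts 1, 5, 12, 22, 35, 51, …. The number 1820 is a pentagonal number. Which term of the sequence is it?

35

Set n(3n−1)/2 = 1820, giving 3n² − n − 3640 = 0.
The discriminant is 1 + 24·1820 = 43681, and √43681 = 209.
So n = (1 + 209) / 6 = 210/6 = 35.
Check: 35·(3·35 − 1)/2 = 1820. ✓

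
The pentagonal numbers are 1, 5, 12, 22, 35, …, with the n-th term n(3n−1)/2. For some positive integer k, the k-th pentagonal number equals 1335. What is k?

30

Set n(3n−1)/2 = 1335, giving 3n² − n − 2670 = 0.
The discriminant is 1 + 24·1335 = 32041, and √32041 = 179.
So n = (1 + 179) / 6 = 180/6 = 30.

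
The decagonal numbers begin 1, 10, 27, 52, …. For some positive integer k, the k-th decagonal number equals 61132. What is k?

124

Set n(4n−3) = 61132, giving 4n² − 3n − 61132 = 0.
The discriminant is 9 + 16·61132 = 978121, and √978121 = 989.
So n = (3 + 989) / 8 = 992/8 = 124.
Check: 124·(4·124 − 3) = 61132. ✓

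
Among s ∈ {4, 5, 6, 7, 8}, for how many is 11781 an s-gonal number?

s = 4: P(4, 108) = 11664 and P(4, 109) = 11881; 11781 is not s-gonal.
s = 5: P(5, 88) = 11572 and P(5, 89) = 11837; 11781 is not s-gonal.
s = 6: P(6, 77) = 11781. ✓
s = 7: P(7, 68) = 11458 and P(7, 69) = 11799; 11781 is not s-gonal.
s = 8: P(8, 63) = 11781. ✓
Hits: s ∈ {6, 8} → 2.

2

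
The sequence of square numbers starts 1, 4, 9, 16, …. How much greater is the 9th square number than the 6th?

9² = 81 and 6² = 36.
Difference: 81 − 36 = 45.

45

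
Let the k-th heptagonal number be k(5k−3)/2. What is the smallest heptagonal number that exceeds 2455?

Solve n(5n−3)/2 > 2455 for integer n.
The largest n with value ≤ 2455 is 31 (since 2356 ≤ 2455 < 2512), so the first above is n = 32, value 2512.

2512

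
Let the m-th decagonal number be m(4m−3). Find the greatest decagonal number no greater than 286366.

Solve n(4n−3) ≤ 286366 for integer n.
n = 267 gives 284355 ≤ 286366, while n = 268 gives 286492 > 286366; so the answer is 284355.

284355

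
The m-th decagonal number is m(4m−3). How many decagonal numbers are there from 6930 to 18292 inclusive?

The n-th decagonal number is n(4n−3).
Smallest index with value ≥ 6930: n = 42 (giving 6930).
Largest index with value ≤ 18292: n = 68 (giving 18292).
Indices 42 through 68: 27 terms.

27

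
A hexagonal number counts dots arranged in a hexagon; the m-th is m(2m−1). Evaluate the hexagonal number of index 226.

The 226th hexagonal number is n(2n−1) with n = 226.
226·(2·226 − 1) = 226·451 = 101926.

101926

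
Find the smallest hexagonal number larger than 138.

Solve n(2n−1) > 138 for integer n.
The largest n with value ≤ 138 is 8 (since 120 ≤ 138 < 153), so the first above is n = 9, value 153.

153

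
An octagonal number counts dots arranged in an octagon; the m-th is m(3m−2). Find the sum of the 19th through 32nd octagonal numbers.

Σ i(3i−2) = 3Σi² − 2Σi over i = 19..32.
Σi = 528 − 171 = 357 and Σi² = 11440 − 2109 = 9331.
3·9331 − 2·357 = 27279.

27279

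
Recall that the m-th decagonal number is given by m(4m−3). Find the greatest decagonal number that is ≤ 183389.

182542

Solve n(4n−3) ≤ 183389 for integer n.
n = 214 gives 182542 ≤ 183389, while n = 215 gives 184255 > 183389; so the answer is 182542.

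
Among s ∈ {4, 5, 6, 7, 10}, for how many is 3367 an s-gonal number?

s = 4: P(4, 58) = 3364 and P(4, 59) = 3481; 3367 is not s-gonal.
s = 5: P(5, 47) = 3290 and P(5, 48) = 3432; 3367 is not s-gonal.
s = 6: P(6, 41) = 3321 and P(6, 42) = 3486; 3367 is not s-gonal.
s = 7: P(7, 37) = 3367. ✓
s = 10: P(10, 29) = 3277 and P(10, 30) = 3510; 3367 is not s-gonal.
Hits: s ∈ {7} → 1.

1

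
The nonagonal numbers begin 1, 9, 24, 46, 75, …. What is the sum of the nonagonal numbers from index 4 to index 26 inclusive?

Σ i(7i−5)/2 = (7Σi² − 5Σi) / 2 over i = 4..26.
Σi = 351 − 6 = 345 and Σi² = 6201 − 14 = 6187.
(7·6187 − 5·345) / 2 = 41584/2 = 20792.

20792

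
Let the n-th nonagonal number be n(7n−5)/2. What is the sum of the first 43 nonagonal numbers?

Σ i(7i−5)/2 = (7Σi² − 5Σi) / 2 over i = 1..43.
Σi = 946 and Σi² = 27434.
(7·27434 − 5·946) / 2 = 187308/2 = 93654.

93654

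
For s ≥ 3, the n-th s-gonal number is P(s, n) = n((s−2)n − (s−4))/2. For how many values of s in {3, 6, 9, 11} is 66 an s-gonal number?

2

s = 3: P(3, 11) = 66. ✓
s = 6: P(6, 6) = 66. ✓
s = 9: P(9, 4) = 46 and P(9, 5) = 75; 66 is not s-gonal.
s = 11: P(11, 4) = 58 and P(11, 5) = 95; 66 is not s-gonal.
Hits: s ∈ {3, 6} → 2.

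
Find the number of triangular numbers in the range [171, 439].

The n-th triangular number is n(n+1)/2.
Smallest index with value ≥ 171: n = 18 (giving 171).
Largest index with value ≤ 439: n = 29 (giving 435).
Indices 18 through 29: 12 terms.

12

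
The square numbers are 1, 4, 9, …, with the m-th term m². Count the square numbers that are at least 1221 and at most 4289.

The n-th square number is n².
Smallest index with value ≥ 1221: n = 35 (giving 1225).
Largest index with value ≤ 4289: n = 65 (giving 4225).
Indices 35 through 65: 31 terms.

31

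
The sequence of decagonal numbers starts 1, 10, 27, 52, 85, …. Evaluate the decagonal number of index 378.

378·(4·378 − 3) = 378·1509 = 570402.

570402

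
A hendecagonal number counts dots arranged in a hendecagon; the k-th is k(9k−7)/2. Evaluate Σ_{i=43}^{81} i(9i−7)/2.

688389

Σ i(9i−7)/2 = (9Σi² − 7Σi) / 2 over i = 43..81.
Σi = 3321 − 903 = 2418 and Σi² = 180441 − 25585 = 154856.
(9·154856 − 7·2418) / 2 = 1376778/2 = 688389.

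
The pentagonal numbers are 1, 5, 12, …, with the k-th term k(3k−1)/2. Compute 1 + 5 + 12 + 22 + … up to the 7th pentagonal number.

Σ i(3i−1)/2 = (3Σi² − Σi) / 2 over i = 1..7.
Σi = 28 and Σi² = 140.
(3·140 − 1·28) / 2 = 392/2 = 196.

196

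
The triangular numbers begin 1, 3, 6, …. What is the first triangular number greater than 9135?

Solve n(n+1)/2 > 9135 for integer n.
The largest n with value ≤ 9135 is 134 (since 9045 ≤ 9135 < 9180), so the first above is n = 135, value 9180.

9180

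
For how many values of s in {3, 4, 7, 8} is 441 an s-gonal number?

s = 3: P(3, 29) = 435 and P(3, 30) = 465; 441 is not s-gonal.
s = 4: P(4, 21) = 441. ✓
s = 7: P(7, 13) = 403 and P(7, 14) = 469; 441 is not s-gonal.
s = 8: P(8, 12) = 408 and P(8, 13) = 481; 441 is not s-gonal.
Hits: s ∈ {4} → 1.

1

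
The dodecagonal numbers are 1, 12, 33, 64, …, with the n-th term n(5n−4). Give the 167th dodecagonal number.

167·(5·167 − 4) = 167·831 = 138777.

138777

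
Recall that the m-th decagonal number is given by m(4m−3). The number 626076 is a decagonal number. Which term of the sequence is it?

Set n(4n−3) = 626076, giving 4n² − 3n − 626076 = 0.
The discriminant is 9 + 16·626076 = 10017225, and √10017225 = 3165.
So n = (3 + 3165) / 8 = 3168/8 = 396.

396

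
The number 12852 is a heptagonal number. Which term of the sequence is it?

72

Set n(5n−3)/2 = 12852, giving 5n² − 3n − 25704 = 0.
The discriminant is 9 + 40·12852 = 514089, and √514089 = 717.
So n = (3 + 717) / 10 = 720/10 = 72.
Check: 72·(5·72 − 3)/2 = 12852. ✓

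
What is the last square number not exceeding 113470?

Solve n² ≤ 113470 for integer n.
n = 336 gives 112896 ≤ 113470, while n = 337 gives 113569 > 113470; so the answer is 112896.

112896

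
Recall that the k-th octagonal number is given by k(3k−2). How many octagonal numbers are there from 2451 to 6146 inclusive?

The n-th octagonal number is n(3n−2).
Smallest index with value ≥ 2451: n = 29 (giving 2465).
Largest index with value ≤ 6146: n = 45 (giving 5985).
Indices 29 through 45: 17 terms.

17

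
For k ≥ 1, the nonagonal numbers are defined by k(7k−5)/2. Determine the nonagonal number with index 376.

The 376th nonagonal number is n(7n−5)/2 with n = 376.
376·(7·376 − 5)/2 = 376·2627/2 = 493876.

493876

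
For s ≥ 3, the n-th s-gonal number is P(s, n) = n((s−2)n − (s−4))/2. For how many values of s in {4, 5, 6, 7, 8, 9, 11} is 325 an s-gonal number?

2

s = 4: P(4, 18) = 324 and P(4, 19) = 361; 325 is not s-gonal.
s = 5: P(5, 14) = 287 and P(5, 15) = 330; 325 is not s-gonal.
s = 6: P(6, 13) = 325. ✓
s = 7: P(7, 11) = 286 and P(7, 12) = 342; 325 is not s-gonal.
s = 8: P(8, 10) = 280 and P(8, 11) = 341; 325 is not s-gonal.
s = 9: P(9, 10) = 325. ✓
s = 11: P(11, 8) = 260 and P(11, 9) = 333; 325 is not s-gonal.
Hits: s ∈ {6, 9} → 2.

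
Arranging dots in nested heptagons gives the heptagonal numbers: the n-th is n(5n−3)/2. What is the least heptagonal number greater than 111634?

112042

Solve n(5n−3)/2 > 111634 for integer n.
The largest n with value ≤ 111634 is 211 (since 110986 ≤ 111634 < 112042), so the first above is n = 212, value 112042.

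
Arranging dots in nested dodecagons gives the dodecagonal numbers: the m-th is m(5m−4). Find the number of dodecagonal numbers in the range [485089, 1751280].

281

The n-th dodecagonal number is n(5n−4).
Smallest index with value ≥ 485089: n = 312 (giving 485472).
Largest index with value ≤ 1751280: n = 592 (giving 1749952).
Indices 312 through 592: 281 terms.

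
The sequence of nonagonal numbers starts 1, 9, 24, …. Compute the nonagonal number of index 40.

5500

The 40th nonagonal number is n(7n−5)/2 with n = 40.
40·(7·40 − 5)/2 = 40·275/2 = 5500.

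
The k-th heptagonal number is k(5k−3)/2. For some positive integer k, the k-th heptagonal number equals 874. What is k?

19

Set n(5n−3)/2 = 874, giving 5n² − 3n − 1748 = 0.
The discriminant is 9 + 40·874 = 34969, and √34969 = 187.
So n = (3 + 187) / 10 = 190/10 = 19.
Check: 19·(5·19 − 3)/2 = 874. ✓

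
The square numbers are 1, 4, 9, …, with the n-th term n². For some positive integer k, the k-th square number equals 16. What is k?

We need n² = 16, so n = √16 = 4.

4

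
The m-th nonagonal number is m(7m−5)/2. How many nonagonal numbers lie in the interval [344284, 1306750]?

298

The n-th nonagonal number is n(7n−5)/2.
Smallest index with value ≥ 344284: n = 314 (giving 344301).
Largest index with value ≤ 1306750: n = 611 (giving 1305096).
Indices 314 through 611: 298 terms.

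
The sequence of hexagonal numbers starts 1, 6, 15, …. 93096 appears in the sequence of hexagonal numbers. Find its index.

216

Set n(2n−1) = 93096, giving 2n² − n − 93096 = 0.
So n = (1 + 863) / 4 = 864/4 = 216.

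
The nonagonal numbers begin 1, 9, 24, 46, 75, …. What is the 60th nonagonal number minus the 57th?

1221

60·(7·60 − 5)/2 = 12450 and 57·(7·57 − 5)/2 = 11229.
Difference: 12450 − 11229 = 1221.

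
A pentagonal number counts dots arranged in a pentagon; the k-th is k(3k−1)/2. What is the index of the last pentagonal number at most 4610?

55

Solve n(3n−1)/2 ≤ 4610 for integer n.
n = 55 gives 4510 ≤ 4610, while n = 56 gives 4676 > 4610; so the answer is index 55.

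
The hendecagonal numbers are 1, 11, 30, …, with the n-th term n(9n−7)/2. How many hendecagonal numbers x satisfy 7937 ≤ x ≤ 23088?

The n-th hendecagonal number is n(9n−7)/2.
Smallest index with value ≥ 7937: n = 43 (giving 8170).
Largest index with value ≤ 23088: n = 72 (giving 23076).
Indices 43 through 72: 30 terms.

30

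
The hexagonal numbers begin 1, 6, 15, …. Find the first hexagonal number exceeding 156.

Solve n(2n−1) > 156 for integer n.
The largest n with value ≤ 156 is 9 (since 153 ≤ 156 < 190), so the first above is n = 10, value 190.

190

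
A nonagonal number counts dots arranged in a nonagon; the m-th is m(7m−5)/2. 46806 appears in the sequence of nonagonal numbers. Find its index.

116

Set n(7n−5)/2 = 46806, giving 7n² − 5n − 93612 = 0.
So n = (5 + 1619) / 14 = 1624/14 = 116.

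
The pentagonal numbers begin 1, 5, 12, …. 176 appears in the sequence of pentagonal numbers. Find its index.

11

Set n(3n−1)/2 = 176, giving 3n² − n − 352 = 0.
So n = (1 + 65) / 6 = 66/6 = 11.
Check: 11·(3·11 − 1)/2 = 176. ✓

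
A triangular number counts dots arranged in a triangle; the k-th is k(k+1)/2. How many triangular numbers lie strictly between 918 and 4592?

The n-th triangular number is n(n+1)/2.
Smallest index with value > 918: n = 43 (giving 946).
Largest index with value < 4592: n = 95 (giving 4560).
Indices 43 through 95: 53 terms.

53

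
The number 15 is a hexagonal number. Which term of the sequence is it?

3

Set n(2n−1) = 15, giving 2n² − n − 15 = 0.
The discriminant is 1 + 8·15 = 121, and √121 = 11.
So n = (1 + 11) / 4 = 12/4 = 3.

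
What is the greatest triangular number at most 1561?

Solve n(n+1)/2 ≤ 1561 for integer n.
n = 55 gives 1540 ≤ 1561, while n = 56 gives 1596 > 1561; so the answer is 1540.

1540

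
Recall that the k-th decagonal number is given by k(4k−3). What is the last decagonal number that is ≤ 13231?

12825

Solve n(4n−3) ≤ 13231 for integer n.
n = 57 gives 12825 ≤ 13231, while n = 58 gives 13282 > 13231; so the answer is 12825.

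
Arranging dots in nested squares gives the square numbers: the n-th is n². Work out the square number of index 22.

The 22nd square number is n² with n = 22.
22² = 484.

484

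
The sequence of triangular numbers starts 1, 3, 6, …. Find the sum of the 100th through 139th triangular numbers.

Σ i(i+1)/2 = (Σi² + Σi) / 2 over i = 100..139.
Σi = 9730 − 4950 = 4780 and Σi² = 904890 − 328350 = 576540.
(1·576540 + 1·4780) / 2 = 581320/2 = 290660.

290660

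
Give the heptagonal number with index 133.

44023

The 133rd heptagonal number is n(5n−3)/2 with n = 133.
133·(5·133 − 3)/2 = 133·662/2 = 133·331 = 44023.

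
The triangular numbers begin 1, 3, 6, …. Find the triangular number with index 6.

The 6th triangular number is n(n+1)/2 with n = 6.
6·7/2 = 42/2 = 21.

21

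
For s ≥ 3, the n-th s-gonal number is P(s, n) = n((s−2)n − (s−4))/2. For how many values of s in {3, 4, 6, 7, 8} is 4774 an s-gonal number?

1

s = 3: P(3, 97) = 4753 and P(3, 98) = 4851; 4774 is not s-gonal.
s = 4: P(4, 69) = 4761 and P(4, 70) = 4900; 4774 is not s-gonal.
s = 6: P(6, 49) = 4753 and P(6, 50) = 4950; 4774 is not s-gonal.
s = 7: P(7, 44) = 4774. ✓
s = 8: P(8, 40) = 4720 and P(8, 41) = 4961; 4774 is not s-gonal.
Hits: s ∈ {7} → 1.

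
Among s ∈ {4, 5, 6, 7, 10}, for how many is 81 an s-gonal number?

s = 4: P(4, 9) = 81. ✓
s = 5: P(5, 7) = 70 and P(5, 8) = 92; 81 is not s-gonal.
s = 6: P(6, 6) = 66 and P(6, 7) = 91; 81 is not s-gonal.
s = 7: P(7, 6) = 81. ✓
s = 10: P(10, 4) = 52 and P(10, 5) = 85; 81 is not s-gonal.
Hits: s ∈ {4, 7} → 2.

2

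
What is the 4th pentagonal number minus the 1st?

4·(3·4 − 1)/2 = 22 and 1·(3·1 − 1)/2 = 1.
Difference: 22 − 1 = 21.

21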